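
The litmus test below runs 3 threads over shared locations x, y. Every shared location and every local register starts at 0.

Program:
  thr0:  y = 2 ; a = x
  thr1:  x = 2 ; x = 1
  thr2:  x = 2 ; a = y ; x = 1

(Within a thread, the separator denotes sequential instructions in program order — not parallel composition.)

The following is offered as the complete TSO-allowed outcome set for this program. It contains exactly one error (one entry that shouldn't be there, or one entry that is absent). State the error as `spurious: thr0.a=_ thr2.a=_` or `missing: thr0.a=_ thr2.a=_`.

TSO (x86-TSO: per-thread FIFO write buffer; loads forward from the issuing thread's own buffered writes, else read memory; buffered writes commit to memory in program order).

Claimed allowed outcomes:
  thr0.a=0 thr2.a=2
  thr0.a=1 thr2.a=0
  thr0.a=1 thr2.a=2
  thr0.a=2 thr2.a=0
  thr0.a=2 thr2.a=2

outcome vector order: (thr0.a,thr2.a)
TSO: 6 outcomes — {0/0, 0/2, 1/0, 1/2, 2/0, 2/2}
TSO∖claimed = {0/0}

missing: thr0.a=0 thr2.a=0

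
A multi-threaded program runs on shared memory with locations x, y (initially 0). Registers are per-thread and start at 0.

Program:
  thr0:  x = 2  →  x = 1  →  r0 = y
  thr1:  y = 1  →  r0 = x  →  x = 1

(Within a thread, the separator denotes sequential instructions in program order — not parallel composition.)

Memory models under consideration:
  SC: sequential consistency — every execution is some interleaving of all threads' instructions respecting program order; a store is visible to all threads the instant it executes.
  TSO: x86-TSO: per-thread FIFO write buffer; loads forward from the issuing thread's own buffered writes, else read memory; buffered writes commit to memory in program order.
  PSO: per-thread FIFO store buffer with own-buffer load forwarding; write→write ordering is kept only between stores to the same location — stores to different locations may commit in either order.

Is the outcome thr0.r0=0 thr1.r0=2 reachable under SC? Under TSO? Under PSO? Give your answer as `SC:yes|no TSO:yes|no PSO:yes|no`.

SC:no TSO:yes PSO:yes

outcome vector order: (thr0.r0,thr1.r0)
[SC] allowed = {(0,1), (1,0), (1,1), (1,2)}
[TSO] allowed = {(0,0), (0,1), (0,2), (1,0), (1,1), (1,2)}
[PSO] allowed = {(0,0), (0,1), (0,2), (1,0), (1,1), (1,2)}
target (0,2) ∈ {TSO,PSO}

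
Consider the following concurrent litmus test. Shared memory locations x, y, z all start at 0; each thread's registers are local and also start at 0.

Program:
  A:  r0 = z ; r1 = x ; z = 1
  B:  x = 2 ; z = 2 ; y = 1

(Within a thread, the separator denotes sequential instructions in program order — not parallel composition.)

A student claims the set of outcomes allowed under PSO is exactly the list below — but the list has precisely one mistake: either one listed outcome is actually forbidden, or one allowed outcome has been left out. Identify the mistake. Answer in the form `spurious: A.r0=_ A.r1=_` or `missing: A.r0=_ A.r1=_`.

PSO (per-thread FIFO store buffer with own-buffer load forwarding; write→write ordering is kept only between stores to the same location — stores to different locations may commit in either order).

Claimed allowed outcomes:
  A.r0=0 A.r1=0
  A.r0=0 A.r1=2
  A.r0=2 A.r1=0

outcome vector order: (A.r0,A.r1)
PSO (4): <0 0> <0 2> <2 0> <2 2>
PSO∖claimed = {<2 2>}

missing: A.r0=2 A.r1=2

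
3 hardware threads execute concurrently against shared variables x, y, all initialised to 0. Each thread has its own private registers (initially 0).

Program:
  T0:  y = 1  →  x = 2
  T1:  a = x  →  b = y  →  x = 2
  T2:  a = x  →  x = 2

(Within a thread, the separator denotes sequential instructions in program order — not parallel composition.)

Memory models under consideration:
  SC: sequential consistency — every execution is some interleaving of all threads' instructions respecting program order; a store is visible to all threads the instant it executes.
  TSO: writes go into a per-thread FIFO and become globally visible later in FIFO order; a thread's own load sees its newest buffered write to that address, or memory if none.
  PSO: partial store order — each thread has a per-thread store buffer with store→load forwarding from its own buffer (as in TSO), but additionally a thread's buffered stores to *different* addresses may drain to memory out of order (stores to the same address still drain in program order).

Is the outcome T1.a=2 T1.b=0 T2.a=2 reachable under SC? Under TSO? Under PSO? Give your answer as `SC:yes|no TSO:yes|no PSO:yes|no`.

outcome vector order: (T1.a,T1.b,T2.a)
SC (7): (0,0,0); (0,0,2); (0,1,0); (0,1,2); (2,0,0); (2,1,0); (2,1,2)
TSO (7): (0,0,0); (0,0,2); (0,1,0); (0,1,2); (2,0,0); (2,1,0); (2,1,2)
PSO (8): (0,0,0); (0,0,2); (0,1,0); (0,1,2); (2,0,0); (2,0,2); (2,1,0); (2,1,2)
target (2,0,2) ∈ {PSO}

SC:no TSO:no PSO:yes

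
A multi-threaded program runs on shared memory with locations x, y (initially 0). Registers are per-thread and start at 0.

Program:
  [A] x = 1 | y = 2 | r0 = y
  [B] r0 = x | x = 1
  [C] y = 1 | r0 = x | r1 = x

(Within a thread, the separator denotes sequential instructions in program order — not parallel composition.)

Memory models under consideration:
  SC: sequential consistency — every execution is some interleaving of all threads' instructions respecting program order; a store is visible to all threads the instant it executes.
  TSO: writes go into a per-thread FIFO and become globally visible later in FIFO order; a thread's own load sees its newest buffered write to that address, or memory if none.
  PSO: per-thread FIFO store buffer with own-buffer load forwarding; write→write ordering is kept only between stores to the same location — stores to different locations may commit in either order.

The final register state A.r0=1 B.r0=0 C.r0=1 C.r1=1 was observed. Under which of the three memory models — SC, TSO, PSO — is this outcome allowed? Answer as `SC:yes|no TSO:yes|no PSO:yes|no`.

outcome vector order: (A.r0,B.r0,C.r0,C.r1)
under SC → 1/0/1/1; 1/1/1/1; 2/0/0/0; 2/0/0/1; 2/0/1/1; 2/1/0/0; 2/1/0/1; 2/1/1/1
under TSO → 1/0/0/0; 1/0/0/1; 1/0/1/1; 1/1/0/0; 1/1/0/1; 1/1/1/1; 2/0/0/0; 2/0/0/1; 2/0/1/1; 2/1/0/0; 2/1/0/1; 2/1/1/1
under PSO → 1/0/0/0; 1/0/0/1; 1/0/1/1; 1/1/0/0; 1/1/0/1; 1/1/1/1; 2/0/0/0; 2/0/0/1; 2/0/1/1; 2/1/0/0; 2/1/0/1; 2/1/1/1
target 1/0/1/1 ∈ {SC,TSO,PSO}

SC:yes TSO:yes PSO:yes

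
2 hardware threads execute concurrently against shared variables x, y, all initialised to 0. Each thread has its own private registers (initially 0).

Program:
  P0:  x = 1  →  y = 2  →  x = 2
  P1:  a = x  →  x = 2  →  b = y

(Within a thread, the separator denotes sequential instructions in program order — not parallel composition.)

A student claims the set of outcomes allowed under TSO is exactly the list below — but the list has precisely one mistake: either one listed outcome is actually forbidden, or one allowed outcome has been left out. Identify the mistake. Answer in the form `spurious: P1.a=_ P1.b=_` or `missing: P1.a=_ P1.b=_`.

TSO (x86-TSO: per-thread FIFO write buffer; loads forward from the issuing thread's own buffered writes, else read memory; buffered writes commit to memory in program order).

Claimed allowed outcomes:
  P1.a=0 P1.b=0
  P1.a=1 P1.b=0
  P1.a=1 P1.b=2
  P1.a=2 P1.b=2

missing: P1.a=0 P1.b=2

outcome vector order: (P1.a,P1.b)
TSO: 5 outcomes — {<0 0>; <0 2>; <1 0>; <1 2>; <2 2>}
TSO∖claimed = {<0 2>}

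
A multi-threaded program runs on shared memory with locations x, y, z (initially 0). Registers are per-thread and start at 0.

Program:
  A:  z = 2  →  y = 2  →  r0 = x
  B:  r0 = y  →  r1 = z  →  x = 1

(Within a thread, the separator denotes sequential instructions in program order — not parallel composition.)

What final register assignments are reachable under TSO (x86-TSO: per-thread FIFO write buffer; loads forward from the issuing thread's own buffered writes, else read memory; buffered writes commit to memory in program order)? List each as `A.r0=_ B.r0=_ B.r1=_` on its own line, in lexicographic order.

A.r0=0 B.r0=0 B.r1=0
A.r0=0 B.r0=0 B.r1=2
A.r0=0 B.r0=2 B.r1=2
A.r0=1 B.r0=0 B.r1=0
A.r0=1 B.r0=0 B.r1=2
A.r0=1 B.r0=2 B.r1=2

outcome vector order: (A.r0,B.r0,B.r1)
|TSO outcomes| = 6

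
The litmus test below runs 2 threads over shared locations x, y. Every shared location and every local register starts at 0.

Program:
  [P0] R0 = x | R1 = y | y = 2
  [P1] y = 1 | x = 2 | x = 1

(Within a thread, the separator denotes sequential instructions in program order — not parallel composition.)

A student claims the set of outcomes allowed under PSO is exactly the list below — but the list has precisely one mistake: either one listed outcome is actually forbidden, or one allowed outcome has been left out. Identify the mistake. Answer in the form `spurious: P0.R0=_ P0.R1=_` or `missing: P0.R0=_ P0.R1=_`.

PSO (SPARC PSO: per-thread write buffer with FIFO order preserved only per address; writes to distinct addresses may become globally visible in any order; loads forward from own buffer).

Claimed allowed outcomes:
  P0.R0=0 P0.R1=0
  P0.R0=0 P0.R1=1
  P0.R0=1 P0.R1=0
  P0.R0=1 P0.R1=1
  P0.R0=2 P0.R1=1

missing: P0.R0=2 P0.R1=0

outcome vector order: (P0.R0,P0.R1)
PSO (6): <0 0> <0 1> <1 0> <1 1> <2 0> <2 1>
PSO∖claimed = {<2 0>}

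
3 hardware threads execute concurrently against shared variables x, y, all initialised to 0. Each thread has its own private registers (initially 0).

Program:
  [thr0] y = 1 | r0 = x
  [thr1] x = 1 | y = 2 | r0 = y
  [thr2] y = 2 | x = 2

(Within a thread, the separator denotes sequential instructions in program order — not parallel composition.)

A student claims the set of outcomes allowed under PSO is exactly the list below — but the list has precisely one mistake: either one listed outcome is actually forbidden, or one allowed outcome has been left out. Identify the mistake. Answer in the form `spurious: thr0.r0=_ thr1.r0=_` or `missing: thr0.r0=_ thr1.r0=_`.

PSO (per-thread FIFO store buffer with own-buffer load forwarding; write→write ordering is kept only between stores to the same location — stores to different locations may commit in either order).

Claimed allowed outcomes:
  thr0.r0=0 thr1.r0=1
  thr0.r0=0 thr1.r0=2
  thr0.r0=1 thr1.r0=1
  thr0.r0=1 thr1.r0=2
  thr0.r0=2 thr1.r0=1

outcome vector order: (thr0.r0,thr1.r0)
PSO (6): 01 02 11 12 21 22
PSO∖claimed = {22}

missing: thr0.r0=2 thr1.r0=2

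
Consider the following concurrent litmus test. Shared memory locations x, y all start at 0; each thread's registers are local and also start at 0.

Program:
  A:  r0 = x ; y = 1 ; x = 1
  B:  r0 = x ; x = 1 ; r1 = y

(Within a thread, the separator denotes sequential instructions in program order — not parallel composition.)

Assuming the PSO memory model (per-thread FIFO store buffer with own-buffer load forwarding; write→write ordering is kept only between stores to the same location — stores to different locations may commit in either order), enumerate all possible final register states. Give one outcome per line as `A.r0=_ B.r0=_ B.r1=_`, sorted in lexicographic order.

A.r0=0 B.r0=0 B.r1=0
A.r0=0 B.r0=0 B.r1=1
A.r0=0 B.r0=1 B.r1=0
A.r0=0 B.r0=1 B.r1=1
A.r0=1 B.r0=0 B.r1=0
A.r0=1 B.r0=0 B.r1=1

outcome vector order: (A.r0,B.r0,B.r1)
|PSO outcomes| = 6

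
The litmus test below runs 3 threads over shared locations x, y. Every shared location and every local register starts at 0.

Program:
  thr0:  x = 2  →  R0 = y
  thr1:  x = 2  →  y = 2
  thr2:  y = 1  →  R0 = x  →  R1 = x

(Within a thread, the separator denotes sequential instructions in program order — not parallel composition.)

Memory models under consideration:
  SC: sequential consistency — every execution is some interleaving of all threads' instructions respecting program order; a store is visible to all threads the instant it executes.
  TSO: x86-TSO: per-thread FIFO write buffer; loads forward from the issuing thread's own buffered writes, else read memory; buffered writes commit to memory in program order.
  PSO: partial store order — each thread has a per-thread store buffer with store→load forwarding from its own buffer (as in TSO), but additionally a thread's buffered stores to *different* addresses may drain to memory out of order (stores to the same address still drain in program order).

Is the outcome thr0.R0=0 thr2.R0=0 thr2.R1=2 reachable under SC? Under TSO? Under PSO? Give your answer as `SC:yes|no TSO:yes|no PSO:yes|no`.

outcome vector order: (thr0.R0,thr2.R0,thr2.R1)
[SC] allowed = {0/2/2 1/0/0 1/0/2 1/2/2 2/0/0 2/0/2 2/2/2}
[TSO] allowed = {0/0/0 0/0/2 0/2/2 1/0/0 1/0/2 1/2/2 2/0/0 2/0/2 2/2/2}
[PSO] allowed = {0/0/0 0/0/2 0/2/2 1/0/0 1/0/2 1/2/2 2/0/0 2/0/2 2/2/2}
target 0/0/2 ∈ {TSO,PSO}

SC:no TSO:yes PSO:yes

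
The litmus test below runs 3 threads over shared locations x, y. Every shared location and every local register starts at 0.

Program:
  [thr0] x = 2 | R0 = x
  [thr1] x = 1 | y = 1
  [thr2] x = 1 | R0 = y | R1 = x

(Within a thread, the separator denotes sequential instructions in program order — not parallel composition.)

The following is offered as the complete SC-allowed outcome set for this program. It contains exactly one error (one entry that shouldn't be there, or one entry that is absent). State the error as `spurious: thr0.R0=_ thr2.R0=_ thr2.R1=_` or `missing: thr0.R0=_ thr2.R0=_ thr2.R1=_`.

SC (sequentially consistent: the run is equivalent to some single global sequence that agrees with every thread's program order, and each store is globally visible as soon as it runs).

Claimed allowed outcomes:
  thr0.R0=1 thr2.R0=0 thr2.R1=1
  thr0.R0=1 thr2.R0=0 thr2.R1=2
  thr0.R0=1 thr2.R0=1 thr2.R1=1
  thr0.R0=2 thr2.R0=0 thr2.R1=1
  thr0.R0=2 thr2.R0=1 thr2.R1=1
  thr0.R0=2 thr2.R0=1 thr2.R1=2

missing: thr0.R0=2 thr2.R0=0 thr2.R1=2

outcome vector order: (thr0.R0,thr2.R0,thr2.R1)
SC (7): <1 0 1>; <1 0 2>; <1 1 1>; <2 0 1>; <2 0 2>; <2 1 1>; <2 1 2>
SC∖claimed = {<2 0 2>}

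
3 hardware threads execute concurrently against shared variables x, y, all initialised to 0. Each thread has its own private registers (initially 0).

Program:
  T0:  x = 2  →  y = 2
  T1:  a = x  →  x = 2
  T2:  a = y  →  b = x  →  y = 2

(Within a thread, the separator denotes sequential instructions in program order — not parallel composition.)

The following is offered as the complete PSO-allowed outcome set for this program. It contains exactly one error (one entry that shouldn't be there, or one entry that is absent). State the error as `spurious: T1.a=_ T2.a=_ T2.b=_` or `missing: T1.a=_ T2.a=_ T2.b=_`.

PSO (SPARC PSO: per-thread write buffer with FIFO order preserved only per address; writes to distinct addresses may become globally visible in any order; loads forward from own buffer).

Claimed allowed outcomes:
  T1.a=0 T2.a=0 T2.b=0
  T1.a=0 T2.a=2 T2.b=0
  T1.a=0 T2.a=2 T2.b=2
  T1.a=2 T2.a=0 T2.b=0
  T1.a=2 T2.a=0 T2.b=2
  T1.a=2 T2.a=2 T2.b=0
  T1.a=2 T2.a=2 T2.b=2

missing: T1.a=0 T2.a=0 T2.b=2

outcome vector order: (T1.a,T2.a,T2.b)
PSO: 8 outcomes — {000, 002, 020, 022, 200, 202, 220, 222}
PSO∖claimed = {002}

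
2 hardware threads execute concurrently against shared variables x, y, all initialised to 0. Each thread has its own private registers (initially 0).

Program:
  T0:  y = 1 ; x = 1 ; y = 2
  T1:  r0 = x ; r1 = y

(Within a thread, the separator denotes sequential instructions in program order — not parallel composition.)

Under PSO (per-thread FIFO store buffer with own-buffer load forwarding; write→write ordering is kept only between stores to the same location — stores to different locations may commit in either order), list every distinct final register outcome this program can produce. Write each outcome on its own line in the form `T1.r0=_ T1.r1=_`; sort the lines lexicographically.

T1.r0=0 T1.r1=0
T1.r0=0 T1.r1=1
T1.r0=0 T1.r1=2
T1.r0=1 T1.r1=0
T1.r0=1 T1.r1=1
T1.r0=1 T1.r1=2

outcome vector order: (T1.r0,T1.r1)
|PSO outcomes| = 6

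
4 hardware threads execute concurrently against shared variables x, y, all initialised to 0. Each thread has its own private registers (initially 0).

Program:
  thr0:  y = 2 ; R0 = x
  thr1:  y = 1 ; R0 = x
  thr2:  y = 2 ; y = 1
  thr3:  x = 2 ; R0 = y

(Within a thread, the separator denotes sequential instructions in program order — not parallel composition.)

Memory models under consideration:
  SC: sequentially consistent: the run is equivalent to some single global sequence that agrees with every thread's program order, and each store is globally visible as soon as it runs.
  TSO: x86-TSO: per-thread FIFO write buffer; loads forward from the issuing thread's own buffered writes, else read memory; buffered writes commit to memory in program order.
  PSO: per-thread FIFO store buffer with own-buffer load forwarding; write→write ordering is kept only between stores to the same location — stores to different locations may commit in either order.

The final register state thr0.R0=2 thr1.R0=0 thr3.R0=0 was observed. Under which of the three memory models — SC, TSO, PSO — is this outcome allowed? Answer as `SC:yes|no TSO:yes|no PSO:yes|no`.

outcome vector order: (thr0.R0,thr1.R0,thr3.R0)
under SC → (0,0,1); (0,0,2); (0,2,1); (0,2,2); (2,0,1); (2,0,2); (2,2,0); (2,2,1); (2,2,2)
under TSO → (0,0,0); (0,0,1); (0,0,2); (0,2,0); (0,2,1); (0,2,2); (2,0,0); (2,0,1); (2,0,2); (2,2,0); (2,2,1); (2,2,2)
under PSO → (0,0,0); (0,0,1); (0,0,2); (0,2,0); (0,2,1); (0,2,2); (2,0,0); (2,0,1); (2,0,2); (2,2,0); (2,2,1); (2,2,2)
target (2,0,0) ∈ {TSO,PSO}

SC:no TSO:yes PSO:yes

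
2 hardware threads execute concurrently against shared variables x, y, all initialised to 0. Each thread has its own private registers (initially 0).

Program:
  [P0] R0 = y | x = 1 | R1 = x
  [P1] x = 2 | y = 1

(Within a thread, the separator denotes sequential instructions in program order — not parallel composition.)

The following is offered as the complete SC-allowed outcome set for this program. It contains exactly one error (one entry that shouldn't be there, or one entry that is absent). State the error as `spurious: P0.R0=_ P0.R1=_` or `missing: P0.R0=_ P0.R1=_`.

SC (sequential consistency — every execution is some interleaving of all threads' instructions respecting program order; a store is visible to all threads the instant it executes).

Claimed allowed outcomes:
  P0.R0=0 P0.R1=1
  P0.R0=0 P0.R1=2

outcome vector order: (P0.R0,P0.R1)
under SC → <0 1> <0 2> <1 1>
SC∖claimed = {<1 1>}

missing: P0.R0=1 P0.R1=1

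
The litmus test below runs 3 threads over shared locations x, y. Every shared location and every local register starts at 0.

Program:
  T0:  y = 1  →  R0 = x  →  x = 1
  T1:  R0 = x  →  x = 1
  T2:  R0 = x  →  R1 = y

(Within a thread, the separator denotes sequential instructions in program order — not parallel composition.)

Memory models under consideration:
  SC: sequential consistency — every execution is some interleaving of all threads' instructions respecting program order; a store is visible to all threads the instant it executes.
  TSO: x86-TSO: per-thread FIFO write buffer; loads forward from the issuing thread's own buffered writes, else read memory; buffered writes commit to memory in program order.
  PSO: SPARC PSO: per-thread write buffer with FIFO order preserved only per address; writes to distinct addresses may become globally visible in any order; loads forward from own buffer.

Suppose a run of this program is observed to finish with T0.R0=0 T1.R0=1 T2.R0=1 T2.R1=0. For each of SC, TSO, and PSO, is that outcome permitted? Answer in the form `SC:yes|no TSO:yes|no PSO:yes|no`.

outcome vector order: (T0.R0,T1.R0,T2.R0,T2.R1)
under SC → <0 0 0 0>; <0 0 0 1>; <0 0 1 1>; <0 1 0 0>; <0 1 0 1>; <0 1 1 1>; <1 0 0 0>; <1 0 0 1>; <1 0 1 0>; <1 0 1 1>
under TSO → <0 0 0 0>; <0 0 0 1>; <0 0 1 0>; <0 0 1 1>; <0 1 0 0>; <0 1 0 1>; <0 1 1 1>; <1 0 0 0>; <1 0 0 1>; <1 0 1 0>; <1 0 1 1>
under PSO → <0 0 0 0>; <0 0 0 1>; <0 0 1 0>; <0 0 1 1>; <0 1 0 0>; <0 1 0 1>; <0 1 1 0>; <0 1 1 1>; <1 0 0 0>; <1 0 0 1>; <1 0 1 0>; <1 0 1 1>
target <0 1 1 0> ∈ {PSO}

SC:no TSO:no PSO:yes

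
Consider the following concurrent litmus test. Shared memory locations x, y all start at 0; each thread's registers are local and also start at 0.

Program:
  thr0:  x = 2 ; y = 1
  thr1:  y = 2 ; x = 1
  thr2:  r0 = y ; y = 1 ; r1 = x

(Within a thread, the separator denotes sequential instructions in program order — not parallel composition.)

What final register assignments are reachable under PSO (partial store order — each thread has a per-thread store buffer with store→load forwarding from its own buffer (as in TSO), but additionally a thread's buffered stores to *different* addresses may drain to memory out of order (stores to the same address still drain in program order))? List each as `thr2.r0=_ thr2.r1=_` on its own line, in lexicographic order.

outcome vector order: (thr2.r0,thr2.r1)
|PSO outcomes| = 9

thr2.r0=0 thr2.r1=0
thr2.r0=0 thr2.r1=1
thr2.r0=0 thr2.r1=2
thr2.r0=1 thr2.r1=0
thr2.r0=1 thr2.r1=1
thr2.r0=1 thr2.r1=2
thr2.r0=2 thr2.r1=0
thr2.r0=2 thr2.r1=1
thr2.r0=2 thr2.r1=2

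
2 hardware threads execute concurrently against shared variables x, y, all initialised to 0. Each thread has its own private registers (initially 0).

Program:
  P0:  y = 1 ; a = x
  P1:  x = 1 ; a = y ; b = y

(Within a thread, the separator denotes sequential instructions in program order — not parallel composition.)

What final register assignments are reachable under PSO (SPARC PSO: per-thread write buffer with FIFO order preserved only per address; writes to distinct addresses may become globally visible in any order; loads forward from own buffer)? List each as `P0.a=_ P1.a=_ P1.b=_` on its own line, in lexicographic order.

P0.a=0 P1.a=0 P1.b=0
P0.a=0 P1.a=0 P1.b=1
P0.a=0 P1.a=1 P1.b=1
P0.a=1 P1.a=0 P1.b=0
P0.a=1 P1.a=0 P1.b=1
P0.a=1 P1.a=1 P1.b=1

outcome vector order: (P0.a,P1.a,P1.b)
|PSO outcomes| = 6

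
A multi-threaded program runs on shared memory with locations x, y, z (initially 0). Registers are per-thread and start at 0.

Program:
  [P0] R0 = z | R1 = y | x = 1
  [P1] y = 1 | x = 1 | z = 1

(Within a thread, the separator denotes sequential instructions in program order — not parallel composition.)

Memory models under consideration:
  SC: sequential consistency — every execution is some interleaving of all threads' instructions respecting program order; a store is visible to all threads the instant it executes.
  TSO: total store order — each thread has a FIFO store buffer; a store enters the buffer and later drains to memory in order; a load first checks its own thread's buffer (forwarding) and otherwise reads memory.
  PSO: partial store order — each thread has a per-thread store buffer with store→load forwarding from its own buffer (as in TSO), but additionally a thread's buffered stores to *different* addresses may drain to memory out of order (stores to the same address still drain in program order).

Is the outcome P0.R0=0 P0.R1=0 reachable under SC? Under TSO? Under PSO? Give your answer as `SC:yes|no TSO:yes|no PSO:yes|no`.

outcome vector order: (P0.R0,P0.R1)
SC: 3 outcomes — {00, 01, 11}
TSO: 3 outcomes — {00, 01, 11}
PSO: 4 outcomes — {00, 01, 10, 11}
target 00 ∈ {SC,TSO,PSO}

SC:yes TSO:yes PSO:yes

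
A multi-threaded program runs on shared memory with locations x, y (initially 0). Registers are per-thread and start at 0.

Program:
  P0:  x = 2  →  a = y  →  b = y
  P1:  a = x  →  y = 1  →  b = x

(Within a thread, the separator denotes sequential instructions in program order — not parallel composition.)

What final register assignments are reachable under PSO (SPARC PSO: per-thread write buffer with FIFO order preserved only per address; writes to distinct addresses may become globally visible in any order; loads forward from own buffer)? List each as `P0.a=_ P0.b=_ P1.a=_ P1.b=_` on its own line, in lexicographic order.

outcome vector order: (P0.a,P0.b,P1.a,P1.b)
|PSO outcomes| = 9

P0.a=0 P0.b=0 P1.a=0 P1.b=0
P0.a=0 P0.b=0 P1.a=0 P1.b=2
P0.a=0 P0.b=0 P1.a=2 P1.b=2
P0.a=0 P0.b=1 P1.a=0 P1.b=0
P0.a=0 P0.b=1 P1.a=0 P1.b=2
P0.a=0 P0.b=1 P1.a=2 P1.b=2
P0.a=1 P0.b=1 P1.a=0 P1.b=0
P0.a=1 P0.b=1 P1.a=0 P1.b=2
P0.a=1 P0.b=1 P1.a=2 P1.b=2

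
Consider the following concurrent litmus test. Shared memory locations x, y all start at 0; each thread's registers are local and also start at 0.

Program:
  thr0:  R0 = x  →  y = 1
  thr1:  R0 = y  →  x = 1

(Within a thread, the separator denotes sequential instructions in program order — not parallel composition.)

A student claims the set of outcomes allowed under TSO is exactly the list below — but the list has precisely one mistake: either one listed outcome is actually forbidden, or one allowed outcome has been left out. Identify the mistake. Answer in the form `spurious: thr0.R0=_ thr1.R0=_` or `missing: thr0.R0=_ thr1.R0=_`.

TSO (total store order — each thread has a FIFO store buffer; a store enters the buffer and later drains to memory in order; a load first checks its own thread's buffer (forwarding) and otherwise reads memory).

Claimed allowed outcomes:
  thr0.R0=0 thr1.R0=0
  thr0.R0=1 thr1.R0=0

outcome vector order: (thr0.R0,thr1.R0)
under TSO → 0/0, 0/1, 1/0
TSO∖claimed = {0/1}

missing: thr0.R0=0 thr1.R0=1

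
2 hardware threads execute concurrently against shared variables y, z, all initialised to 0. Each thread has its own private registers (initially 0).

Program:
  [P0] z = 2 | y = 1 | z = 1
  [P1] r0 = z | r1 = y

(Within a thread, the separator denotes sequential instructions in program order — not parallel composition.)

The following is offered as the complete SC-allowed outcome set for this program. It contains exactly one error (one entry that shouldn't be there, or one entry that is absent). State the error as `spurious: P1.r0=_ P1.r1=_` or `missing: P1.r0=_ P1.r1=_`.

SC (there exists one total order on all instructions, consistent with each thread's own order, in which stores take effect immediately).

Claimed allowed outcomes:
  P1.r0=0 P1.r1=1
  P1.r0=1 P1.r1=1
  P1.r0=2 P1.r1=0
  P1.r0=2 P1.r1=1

missing: P1.r0=0 P1.r1=0

outcome vector order: (P1.r0,P1.r1)
[SC] allowed = {(0,0); (0,1); (1,1); (2,0); (2,1)}
SC∖claimed = {(0,0)}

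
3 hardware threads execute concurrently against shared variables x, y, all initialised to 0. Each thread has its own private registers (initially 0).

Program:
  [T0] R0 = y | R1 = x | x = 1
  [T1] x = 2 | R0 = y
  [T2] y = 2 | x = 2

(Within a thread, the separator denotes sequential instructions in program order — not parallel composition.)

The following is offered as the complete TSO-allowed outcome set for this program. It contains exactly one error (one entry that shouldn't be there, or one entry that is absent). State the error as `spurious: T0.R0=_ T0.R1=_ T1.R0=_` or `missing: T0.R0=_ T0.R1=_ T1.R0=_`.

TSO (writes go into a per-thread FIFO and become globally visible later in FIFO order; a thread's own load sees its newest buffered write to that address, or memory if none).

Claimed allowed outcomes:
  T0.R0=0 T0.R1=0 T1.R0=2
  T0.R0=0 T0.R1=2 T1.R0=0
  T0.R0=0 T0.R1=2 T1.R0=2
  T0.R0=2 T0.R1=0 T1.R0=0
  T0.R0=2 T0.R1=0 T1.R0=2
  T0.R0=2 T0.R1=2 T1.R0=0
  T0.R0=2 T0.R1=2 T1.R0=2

missing: T0.R0=0 T0.R1=0 T1.R0=0

outcome vector order: (T0.R0,T0.R1,T1.R0)
[TSO] allowed = {000 002 020 022 200 202 220 222}
TSO∖claimed = {000}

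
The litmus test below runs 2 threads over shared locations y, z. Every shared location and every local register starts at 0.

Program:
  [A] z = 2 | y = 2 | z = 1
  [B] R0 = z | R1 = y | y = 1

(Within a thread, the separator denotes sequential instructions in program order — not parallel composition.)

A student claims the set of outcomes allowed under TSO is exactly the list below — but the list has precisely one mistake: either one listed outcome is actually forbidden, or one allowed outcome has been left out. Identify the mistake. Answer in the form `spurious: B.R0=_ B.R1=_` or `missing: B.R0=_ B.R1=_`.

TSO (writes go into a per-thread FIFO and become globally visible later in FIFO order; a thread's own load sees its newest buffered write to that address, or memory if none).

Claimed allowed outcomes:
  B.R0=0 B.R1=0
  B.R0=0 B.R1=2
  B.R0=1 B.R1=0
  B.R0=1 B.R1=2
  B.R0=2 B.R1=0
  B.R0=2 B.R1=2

spurious: B.R0=1 B.R1=0

outcome vector order: (B.R0,B.R1)
TSO: 5 outcomes — {00, 02, 12, 20, 22}
claimed∖TSO = {10}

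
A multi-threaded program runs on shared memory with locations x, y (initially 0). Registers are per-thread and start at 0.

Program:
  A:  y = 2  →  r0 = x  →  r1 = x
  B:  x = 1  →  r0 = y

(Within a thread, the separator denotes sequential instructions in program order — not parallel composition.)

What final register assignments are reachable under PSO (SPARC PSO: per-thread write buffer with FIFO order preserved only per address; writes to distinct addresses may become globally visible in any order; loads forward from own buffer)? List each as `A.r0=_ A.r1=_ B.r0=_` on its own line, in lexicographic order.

A.r0=0 A.r1=0 B.r0=0
A.r0=0 A.r1=0 B.r0=2
A.r0=0 A.r1=1 B.r0=0
A.r0=0 A.r1=1 B.r0=2
A.r0=1 A.r1=1 B.r0=0
A.r0=1 A.r1=1 B.r0=2

outcome vector order: (A.r0,A.r1,B.r0)
|PSO outcomes| = 6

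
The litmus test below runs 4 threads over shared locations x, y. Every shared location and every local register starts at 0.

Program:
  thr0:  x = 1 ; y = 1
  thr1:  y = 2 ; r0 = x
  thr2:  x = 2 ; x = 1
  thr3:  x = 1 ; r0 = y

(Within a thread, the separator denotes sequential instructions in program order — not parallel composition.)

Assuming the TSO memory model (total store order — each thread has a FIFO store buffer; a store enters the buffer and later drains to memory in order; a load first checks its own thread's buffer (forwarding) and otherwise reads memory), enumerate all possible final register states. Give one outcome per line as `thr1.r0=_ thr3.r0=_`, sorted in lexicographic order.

thr1.r0=0 thr3.r0=0
thr1.r0=0 thr3.r0=1
thr1.r0=0 thr3.r0=2
thr1.r0=1 thr3.r0=0
thr1.r0=1 thr3.r0=1
thr1.r0=1 thr3.r0=2
thr1.r0=2 thr3.r0=0
thr1.r0=2 thr3.r0=1
thr1.r0=2 thr3.r0=2

outcome vector order: (thr1.r0,thr3.r0)
|TSO outcomes| = 9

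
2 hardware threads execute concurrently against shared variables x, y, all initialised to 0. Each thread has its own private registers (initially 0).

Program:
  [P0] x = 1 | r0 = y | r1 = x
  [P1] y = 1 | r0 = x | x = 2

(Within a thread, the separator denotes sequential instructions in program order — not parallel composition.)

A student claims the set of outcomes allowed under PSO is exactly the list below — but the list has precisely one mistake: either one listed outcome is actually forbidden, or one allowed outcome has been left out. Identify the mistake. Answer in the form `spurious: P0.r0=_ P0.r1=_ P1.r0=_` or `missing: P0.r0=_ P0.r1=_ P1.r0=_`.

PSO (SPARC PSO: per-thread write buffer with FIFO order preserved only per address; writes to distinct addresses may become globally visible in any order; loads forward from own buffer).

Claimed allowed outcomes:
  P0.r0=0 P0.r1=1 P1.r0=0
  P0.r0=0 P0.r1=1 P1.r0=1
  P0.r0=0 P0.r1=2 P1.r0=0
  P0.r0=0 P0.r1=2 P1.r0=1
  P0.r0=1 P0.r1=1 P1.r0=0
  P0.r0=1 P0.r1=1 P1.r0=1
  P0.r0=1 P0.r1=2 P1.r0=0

outcome vector order: (P0.r0,P0.r1,P1.r0)
[PSO] allowed = {<0 1 0>; <0 1 1>; <0 2 0>; <0 2 1>; <1 1 0>; <1 1 1>; <1 2 0>; <1 2 1>}
PSO∖claimed = {<1 2 1>}

missing: P0.r0=1 P0.r1=2 P1.r0=1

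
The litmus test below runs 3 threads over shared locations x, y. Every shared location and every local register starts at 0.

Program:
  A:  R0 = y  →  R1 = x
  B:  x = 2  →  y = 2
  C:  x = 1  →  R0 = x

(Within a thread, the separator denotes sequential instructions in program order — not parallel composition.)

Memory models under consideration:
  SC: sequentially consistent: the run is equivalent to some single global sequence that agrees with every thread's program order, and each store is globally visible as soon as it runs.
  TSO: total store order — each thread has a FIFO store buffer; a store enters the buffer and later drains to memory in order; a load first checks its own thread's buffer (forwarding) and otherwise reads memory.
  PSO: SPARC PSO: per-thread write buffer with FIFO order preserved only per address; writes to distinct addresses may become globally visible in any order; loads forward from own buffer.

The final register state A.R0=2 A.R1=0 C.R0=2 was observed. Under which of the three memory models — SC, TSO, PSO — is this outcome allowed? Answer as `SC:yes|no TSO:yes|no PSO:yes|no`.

outcome vector order: (A.R0,A.R1,C.R0)
[SC] allowed = {0/0/1, 0/0/2, 0/1/1, 0/1/2, 0/2/1, 0/2/2, 2/1/1, 2/2/1, 2/2/2}
[TSO] allowed = {0/0/1, 0/0/2, 0/1/1, 0/1/2, 0/2/1, 0/2/2, 2/1/1, 2/2/1, 2/2/2}
[PSO] allowed = {0/0/1, 0/0/2, 0/1/1, 0/1/2, 0/2/1, 0/2/2, 2/0/1, 2/0/2, 2/1/1, 2/1/2, 2/2/1, 2/2/2}
target 2/0/2 ∈ {PSO}

SC:no TSO:no PSO:yes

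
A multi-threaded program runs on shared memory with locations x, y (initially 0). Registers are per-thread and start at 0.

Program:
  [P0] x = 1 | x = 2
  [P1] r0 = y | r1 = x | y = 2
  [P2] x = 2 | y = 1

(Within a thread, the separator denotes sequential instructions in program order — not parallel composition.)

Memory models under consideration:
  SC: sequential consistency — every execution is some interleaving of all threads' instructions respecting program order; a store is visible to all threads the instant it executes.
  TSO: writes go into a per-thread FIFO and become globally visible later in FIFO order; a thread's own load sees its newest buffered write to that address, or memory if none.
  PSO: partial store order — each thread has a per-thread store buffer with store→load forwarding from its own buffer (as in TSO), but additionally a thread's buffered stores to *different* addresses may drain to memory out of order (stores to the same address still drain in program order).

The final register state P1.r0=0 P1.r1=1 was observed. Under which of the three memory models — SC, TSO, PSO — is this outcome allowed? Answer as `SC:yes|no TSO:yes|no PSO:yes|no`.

SC:yes TSO:yes PSO:yes

outcome vector order: (P1.r0,P1.r1)
[SC] allowed = {00 01 02 11 12}
[TSO] allowed = {00 01 02 11 12}
[PSO] allowed = {00 01 02 10 11 12}
target 01 ∈ {SC,TSO,PSO}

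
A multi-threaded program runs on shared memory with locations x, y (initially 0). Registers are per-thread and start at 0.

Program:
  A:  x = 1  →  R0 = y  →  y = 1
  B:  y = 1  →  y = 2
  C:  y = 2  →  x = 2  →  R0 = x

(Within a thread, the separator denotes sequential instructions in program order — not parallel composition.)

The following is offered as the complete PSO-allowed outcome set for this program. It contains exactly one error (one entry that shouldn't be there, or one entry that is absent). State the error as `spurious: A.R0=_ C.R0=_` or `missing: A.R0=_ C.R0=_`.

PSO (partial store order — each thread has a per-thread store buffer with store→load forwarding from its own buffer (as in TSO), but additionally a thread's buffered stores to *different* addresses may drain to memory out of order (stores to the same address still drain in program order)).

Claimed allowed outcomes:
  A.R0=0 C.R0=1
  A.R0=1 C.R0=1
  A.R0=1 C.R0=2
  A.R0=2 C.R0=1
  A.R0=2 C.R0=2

outcome vector order: (A.R0,C.R0)
PSO: 6 outcomes — {0/1, 0/2, 1/1, 1/2, 2/1, 2/2}
PSO∖claimed = {0/2}

missing: A.R0=0 C.R0=2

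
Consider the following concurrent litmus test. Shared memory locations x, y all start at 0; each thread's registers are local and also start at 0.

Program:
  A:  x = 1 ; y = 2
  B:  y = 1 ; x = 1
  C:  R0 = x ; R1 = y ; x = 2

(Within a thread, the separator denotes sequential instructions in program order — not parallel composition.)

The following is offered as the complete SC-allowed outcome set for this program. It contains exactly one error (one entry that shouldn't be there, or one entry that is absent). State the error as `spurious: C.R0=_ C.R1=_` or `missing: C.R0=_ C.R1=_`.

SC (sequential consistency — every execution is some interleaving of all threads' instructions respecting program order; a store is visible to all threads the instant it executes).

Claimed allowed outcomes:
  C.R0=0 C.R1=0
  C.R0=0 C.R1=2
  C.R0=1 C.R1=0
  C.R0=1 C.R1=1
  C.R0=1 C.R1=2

missing: C.R0=0 C.R1=1

outcome vector order: (C.R0,C.R1)
[SC] allowed = {(0,0); (0,1); (0,2); (1,0); (1,1); (1,2)}
SC∖claimed = {(0,1)}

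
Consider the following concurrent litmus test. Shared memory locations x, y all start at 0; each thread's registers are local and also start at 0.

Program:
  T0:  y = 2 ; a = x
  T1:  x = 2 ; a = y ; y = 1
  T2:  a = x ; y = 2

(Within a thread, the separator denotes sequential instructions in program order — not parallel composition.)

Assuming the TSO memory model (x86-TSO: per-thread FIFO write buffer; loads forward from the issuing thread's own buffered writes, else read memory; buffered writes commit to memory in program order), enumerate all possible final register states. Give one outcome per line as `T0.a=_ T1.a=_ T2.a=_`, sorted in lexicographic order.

T0.a=0 T1.a=0 T2.a=0
T0.a=0 T1.a=0 T2.a=2
T0.a=0 T1.a=2 T2.a=0
T0.a=0 T1.a=2 T2.a=2
T0.a=2 T1.a=0 T2.a=0
T0.a=2 T1.a=0 T2.a=2
T0.a=2 T1.a=2 T2.a=0
T0.a=2 T1.a=2 T2.a=2

outcome vector order: (T0.a,T1.a,T2.a)
|TSO outcomes| = 8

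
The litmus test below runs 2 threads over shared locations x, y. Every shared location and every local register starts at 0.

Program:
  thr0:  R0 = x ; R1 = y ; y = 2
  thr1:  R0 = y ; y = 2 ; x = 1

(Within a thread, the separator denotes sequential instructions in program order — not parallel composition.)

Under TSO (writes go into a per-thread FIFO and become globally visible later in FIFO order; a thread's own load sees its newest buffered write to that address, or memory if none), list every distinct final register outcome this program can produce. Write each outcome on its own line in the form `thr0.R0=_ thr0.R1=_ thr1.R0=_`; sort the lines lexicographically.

outcome vector order: (thr0.R0,thr0.R1,thr1.R0)
|TSO outcomes| = 4

thr0.R0=0 thr0.R1=0 thr1.R0=0
thr0.R0=0 thr0.R1=0 thr1.R0=2
thr0.R0=0 thr0.R1=2 thr1.R0=0
thr0.R0=1 thr0.R1=2 thr1.R0=0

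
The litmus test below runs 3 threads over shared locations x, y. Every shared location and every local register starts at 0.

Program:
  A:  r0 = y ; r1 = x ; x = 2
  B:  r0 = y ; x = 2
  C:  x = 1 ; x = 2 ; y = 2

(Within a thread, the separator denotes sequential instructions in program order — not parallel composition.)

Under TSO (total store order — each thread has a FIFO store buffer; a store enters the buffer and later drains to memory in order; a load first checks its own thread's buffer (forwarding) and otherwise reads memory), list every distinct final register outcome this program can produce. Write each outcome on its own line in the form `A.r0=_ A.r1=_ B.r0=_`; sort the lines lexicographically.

A.r0=0 A.r1=0 B.r0=0
A.r0=0 A.r1=0 B.r0=2
A.r0=0 A.r1=1 B.r0=0
A.r0=0 A.r1=1 B.r0=2
A.r0=0 A.r1=2 B.r0=0
A.r0=0 A.r1=2 B.r0=2
A.r0=2 A.r1=2 B.r0=0
A.r0=2 A.r1=2 B.r0=2

outcome vector order: (A.r0,A.r1,B.r0)
|TSO outcomes| = 8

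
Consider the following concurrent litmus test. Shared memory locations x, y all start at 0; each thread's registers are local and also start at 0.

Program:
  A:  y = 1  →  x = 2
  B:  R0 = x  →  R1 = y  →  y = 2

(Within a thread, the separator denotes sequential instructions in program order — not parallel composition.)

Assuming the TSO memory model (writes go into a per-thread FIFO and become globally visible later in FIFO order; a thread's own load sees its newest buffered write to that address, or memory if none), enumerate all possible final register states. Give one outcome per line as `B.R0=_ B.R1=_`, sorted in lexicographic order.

outcome vector order: (B.R0,B.R1)
|TSO outcomes| = 3

B.R0=0 B.R1=0
B.R0=0 B.R1=1
B.R0=2 B.R1=1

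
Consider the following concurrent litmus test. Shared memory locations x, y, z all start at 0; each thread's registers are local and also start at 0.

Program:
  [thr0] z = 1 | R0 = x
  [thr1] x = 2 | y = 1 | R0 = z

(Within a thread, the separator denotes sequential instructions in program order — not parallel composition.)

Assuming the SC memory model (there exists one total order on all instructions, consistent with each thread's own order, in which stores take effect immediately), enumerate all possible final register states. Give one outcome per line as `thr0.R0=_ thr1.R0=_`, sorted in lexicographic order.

thr0.R0=0 thr1.R0=1
thr0.R0=2 thr1.R0=0
thr0.R0=2 thr1.R0=1

outcome vector order: (thr0.R0,thr1.R0)
|SC outcomes| = 3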